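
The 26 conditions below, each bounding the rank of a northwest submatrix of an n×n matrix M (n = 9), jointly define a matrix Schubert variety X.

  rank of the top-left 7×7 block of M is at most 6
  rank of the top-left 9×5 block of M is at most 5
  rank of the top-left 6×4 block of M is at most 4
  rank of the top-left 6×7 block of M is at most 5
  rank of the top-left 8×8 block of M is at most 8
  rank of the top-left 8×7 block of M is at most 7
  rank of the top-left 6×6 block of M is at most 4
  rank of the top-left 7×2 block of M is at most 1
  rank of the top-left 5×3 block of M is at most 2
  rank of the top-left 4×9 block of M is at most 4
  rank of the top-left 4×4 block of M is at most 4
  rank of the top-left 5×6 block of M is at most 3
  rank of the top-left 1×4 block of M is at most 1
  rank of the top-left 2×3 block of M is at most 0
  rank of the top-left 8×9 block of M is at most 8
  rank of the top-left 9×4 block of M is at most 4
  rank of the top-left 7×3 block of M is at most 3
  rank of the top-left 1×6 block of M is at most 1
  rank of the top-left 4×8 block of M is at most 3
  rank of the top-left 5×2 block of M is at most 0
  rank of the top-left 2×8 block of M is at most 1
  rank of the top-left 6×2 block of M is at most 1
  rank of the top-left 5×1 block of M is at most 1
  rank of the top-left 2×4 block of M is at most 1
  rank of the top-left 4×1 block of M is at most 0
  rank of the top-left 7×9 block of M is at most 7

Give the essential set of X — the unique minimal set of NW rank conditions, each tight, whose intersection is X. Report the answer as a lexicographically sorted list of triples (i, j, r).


Reconstructing r_w from the 26 given conditions:

  i=1: 0  0  0  1  1  1  1  1  1
  i=2: 0  0  0  1  1  1  1  1  2
  i=3: 0  0  1  2  2  2  2  2  3
  i=4: 0  0  1  2  3  3  3  3  4
  i=5: 0  0  1  2  3  3  4  4  5
  i=6: 1  1  2  3  4  4  5  5  6
  i=7: 1  1  2  3  4  5  6  6  7
  i=8: 1  2  3  4  5  6  7  7  8
  i=9: 1  2  3  4  5  6  7  8  9

reading off 1-entries of Δ²R: w = (4, 9, 3, 5, 7, 1, 6, 2, 8).

Rothe diagram D(w) (18 cells), 5 SE-corners (essential conditions):

[(2, 3, 0), (2, 8, 1), (5, 2, 0), (5, 6, 3), (7, 2, 1)]


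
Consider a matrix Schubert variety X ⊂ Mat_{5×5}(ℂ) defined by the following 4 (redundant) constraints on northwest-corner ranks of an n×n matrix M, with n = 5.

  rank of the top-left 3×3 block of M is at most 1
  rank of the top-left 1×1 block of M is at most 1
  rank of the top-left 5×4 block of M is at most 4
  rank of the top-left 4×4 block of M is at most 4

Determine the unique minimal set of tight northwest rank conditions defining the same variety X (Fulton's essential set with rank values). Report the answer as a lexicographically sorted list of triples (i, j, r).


Rank table r_w(5×5) implied by the 4 constraints:

  R[1]: 1  1  1  1  1
  R[2]: 1  1  1  2  2
  R[3]: 1  1  1  2  3
  R[4]: 1  2  2  3  4
  R[5]: 1  2  3  4  5

hence w(1..5) = (1, 4, 5, 2, 3).

1 SE-corner of the 4-cell Rothe diagram gives Ess(w):

[(3, 3, 1)]


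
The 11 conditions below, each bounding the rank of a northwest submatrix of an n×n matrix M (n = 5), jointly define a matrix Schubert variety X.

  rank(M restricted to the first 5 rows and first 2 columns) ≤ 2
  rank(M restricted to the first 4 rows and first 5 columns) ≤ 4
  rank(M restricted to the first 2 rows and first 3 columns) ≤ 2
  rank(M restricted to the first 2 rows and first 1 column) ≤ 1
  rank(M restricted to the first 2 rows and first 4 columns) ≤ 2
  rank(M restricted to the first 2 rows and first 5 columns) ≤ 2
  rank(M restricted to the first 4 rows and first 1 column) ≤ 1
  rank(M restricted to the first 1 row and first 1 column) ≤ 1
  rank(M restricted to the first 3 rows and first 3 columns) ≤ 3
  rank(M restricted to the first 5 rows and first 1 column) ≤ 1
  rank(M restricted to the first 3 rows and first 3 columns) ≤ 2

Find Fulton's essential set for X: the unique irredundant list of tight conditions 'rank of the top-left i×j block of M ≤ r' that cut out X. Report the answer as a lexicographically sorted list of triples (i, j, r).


Computing R[i][j] = min implied NW-rank bound (n=5, 11 conditions):

  i=1: 1 | 1 | 1 | 1 | 1
  i=2: 1 | 2 | 2 | 2 | 2
  i=3: 1 | 2 | 2 | 3 | 3
  i=4: 1 | 2 | 3 | 4 | 4
  i=5: 1 | 2 | 3 | 4 | 5

the unique w with this rank table is (1, 2, 4, 3, 5).

1 SE-corner of the 1-cell Rothe diagram gives Ess(w):

[(3, 3, 2)]


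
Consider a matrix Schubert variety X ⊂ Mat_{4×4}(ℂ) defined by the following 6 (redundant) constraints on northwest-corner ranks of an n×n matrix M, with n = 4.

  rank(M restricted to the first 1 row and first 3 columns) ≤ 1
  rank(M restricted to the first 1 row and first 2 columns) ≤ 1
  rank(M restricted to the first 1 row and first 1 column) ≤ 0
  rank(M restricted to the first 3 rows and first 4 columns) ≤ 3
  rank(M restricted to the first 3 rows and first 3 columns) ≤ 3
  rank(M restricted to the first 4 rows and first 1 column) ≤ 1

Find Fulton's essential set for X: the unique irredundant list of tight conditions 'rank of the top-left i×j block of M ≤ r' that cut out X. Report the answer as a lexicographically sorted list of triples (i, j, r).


Rank table r_w(4×4) implied by the 6 constraints:

  R[1]: 0, 1, 1, 1
  R[2]: 1, 2, 2, 2
  R[3]: 1, 2, 3, 3
  R[4]: 1, 2, 3, 4

the unique w with this rank table is (2, 1, 3, 4).

D(w) has 1 cell with 1 SE-corner; essential set:

[(1, 1, 0)]


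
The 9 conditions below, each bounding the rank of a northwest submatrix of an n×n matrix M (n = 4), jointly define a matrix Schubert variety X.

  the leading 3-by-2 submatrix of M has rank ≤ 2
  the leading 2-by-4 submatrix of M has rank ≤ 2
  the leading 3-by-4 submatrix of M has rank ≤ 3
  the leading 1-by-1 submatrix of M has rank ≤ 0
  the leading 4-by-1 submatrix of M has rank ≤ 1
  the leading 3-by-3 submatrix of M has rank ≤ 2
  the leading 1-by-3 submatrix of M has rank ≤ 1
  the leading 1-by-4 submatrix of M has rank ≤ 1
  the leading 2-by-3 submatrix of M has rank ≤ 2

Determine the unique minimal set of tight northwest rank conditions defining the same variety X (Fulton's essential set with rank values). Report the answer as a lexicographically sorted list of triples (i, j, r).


Computing R[i][j] = min implied NW-rank bound (n=4, 9 conditions):

  i=1: 0, 1, 1, 1
  i=2: 1, 2, 2, 2
  i=3: 1, 2, 2, 3
  i=4: 1, 2, 3, 4

second differences of R give the permutation w = (2, 1, 4, 3).

2 SE-corners of the 2-cell Rothe diagram give Ess(w):

[(1, 1, 0), (3, 3, 2)]


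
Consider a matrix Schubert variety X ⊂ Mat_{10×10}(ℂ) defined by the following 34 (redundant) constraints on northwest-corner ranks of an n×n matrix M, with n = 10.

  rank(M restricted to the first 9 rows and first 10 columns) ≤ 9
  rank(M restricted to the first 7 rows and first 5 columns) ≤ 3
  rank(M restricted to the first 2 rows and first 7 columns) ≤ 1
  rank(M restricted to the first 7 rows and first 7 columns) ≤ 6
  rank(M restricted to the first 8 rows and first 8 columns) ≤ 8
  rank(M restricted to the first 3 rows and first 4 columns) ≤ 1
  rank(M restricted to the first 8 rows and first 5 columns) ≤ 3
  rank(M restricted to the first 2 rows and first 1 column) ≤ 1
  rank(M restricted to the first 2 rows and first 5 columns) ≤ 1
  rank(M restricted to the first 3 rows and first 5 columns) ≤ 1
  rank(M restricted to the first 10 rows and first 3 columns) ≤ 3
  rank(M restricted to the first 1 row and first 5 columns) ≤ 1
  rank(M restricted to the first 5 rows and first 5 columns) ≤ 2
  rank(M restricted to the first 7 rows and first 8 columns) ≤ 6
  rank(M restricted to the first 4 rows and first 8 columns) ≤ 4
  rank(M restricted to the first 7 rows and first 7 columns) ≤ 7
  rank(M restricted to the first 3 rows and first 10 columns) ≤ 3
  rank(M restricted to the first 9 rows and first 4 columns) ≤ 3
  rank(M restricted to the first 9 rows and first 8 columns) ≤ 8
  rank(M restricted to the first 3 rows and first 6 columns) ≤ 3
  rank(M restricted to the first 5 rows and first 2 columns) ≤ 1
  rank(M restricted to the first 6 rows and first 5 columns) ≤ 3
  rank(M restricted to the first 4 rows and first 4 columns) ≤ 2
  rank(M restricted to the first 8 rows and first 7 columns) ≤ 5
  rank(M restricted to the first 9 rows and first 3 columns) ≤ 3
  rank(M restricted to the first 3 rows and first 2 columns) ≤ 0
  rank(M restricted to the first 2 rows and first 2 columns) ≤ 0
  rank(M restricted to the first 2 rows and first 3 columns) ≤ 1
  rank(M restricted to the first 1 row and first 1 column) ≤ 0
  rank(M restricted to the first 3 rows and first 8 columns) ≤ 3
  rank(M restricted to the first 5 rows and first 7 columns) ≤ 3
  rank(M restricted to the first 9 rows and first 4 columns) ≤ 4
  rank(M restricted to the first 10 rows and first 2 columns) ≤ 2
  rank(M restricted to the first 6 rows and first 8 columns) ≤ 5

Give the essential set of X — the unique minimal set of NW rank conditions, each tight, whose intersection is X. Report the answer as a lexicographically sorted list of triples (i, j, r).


Rank table r_w(10×10) implied by the 34 constraints:

  R[1]: 0, 0, 1, 1, 1, 1, 1, 1, 1, 1
  R[2]: 0, 0, 1, 1, 1, 1, 1, 2, 2, 2
  R[3]: 0, 0, 1, 1, 1, 2, 2, 3, 3, 3
  R[4]: 1, 1, 2, 2, 2, 3, 3, 4, 4, 4
  R[5]: 1, 1, 2, 2, 2, 3, 3, 4, 5, 5
  R[6]: 1, 2, 3, 3, 3, 4, 4, 5, 6, 6
  R[7]: 1, 2, 3, 3, 3, 4, 5, 6, 7, 7
  R[8]: 1, 2, 3, 3, 3, 4, 5, 6, 7, 8
  R[9]: 1, 2, 3, 3, 4, 5, 6, 7, 8, 9
  R[10]: 1, 2, 3, 4, 5, 6, 7, 8, 9, 10

second differences of R give the permutation w = (3, 8, 6, 1, 9, 2, 7, 10, 5, 4).

D(w) has 21 cells with 8 SE-corners; essential set:

[(2, 7, 1), (3, 2, 0), (3, 5, 1), (5, 2, 1), (5, 5, 2), (5, 7, 3), (8, 5, 3), (9, 4, 3)]


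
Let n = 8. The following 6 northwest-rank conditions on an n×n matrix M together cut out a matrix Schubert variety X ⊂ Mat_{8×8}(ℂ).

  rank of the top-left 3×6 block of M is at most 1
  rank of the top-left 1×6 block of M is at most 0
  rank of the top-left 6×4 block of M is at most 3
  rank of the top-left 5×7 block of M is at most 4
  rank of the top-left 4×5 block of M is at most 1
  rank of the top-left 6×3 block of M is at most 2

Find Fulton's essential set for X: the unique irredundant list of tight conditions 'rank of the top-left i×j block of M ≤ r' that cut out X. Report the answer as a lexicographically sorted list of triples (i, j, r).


Recovering R(i,j) via the rank-extension bound from the 6 conditions:

  0 0 0 0 0 0 1 1
  1 1 1 1 1 1 2 2
  1 1 1 1 1 1 2 3
  1 1 1 1 1 2 3 4
  1 2 2 2 2 3 4 5
  1 2 2 3 3 4 5 6
  1 2 3 4 4 5 6 7
  1 2 3 4 5 6 7 8

second differences of R give the permutation w = (7, 1, 8, 6, 2, 4, 3, 5).

|D(w)|=16, |Ess(w)|=4:

[(1, 6, 0), (3, 6, 1), (4, 5, 1), (6, 3, 2)]


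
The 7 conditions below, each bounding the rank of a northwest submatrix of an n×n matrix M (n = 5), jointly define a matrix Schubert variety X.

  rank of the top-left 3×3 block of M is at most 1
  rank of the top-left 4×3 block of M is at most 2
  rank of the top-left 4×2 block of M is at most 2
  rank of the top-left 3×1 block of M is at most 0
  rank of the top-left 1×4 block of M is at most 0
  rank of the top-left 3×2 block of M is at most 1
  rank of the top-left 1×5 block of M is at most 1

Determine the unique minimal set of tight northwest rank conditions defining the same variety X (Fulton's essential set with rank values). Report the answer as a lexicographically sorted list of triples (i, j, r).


Propagating the 7 rank bounds to every northwest block:

  R[1]: 0  0  0  0  1
  R[2]: 0  1  1  1  2
  R[3]: 0  1  1  2  3
  R[4]: 1  2  2  3  4
  R[5]: 1  2  3  4  5

the unique w with this rank table is (5, 2, 4, 1, 3).

Fulton essential set (3 of the 7 Rothe cells):

[(1, 4, 0), (3, 1, 0), (3, 3, 1)]


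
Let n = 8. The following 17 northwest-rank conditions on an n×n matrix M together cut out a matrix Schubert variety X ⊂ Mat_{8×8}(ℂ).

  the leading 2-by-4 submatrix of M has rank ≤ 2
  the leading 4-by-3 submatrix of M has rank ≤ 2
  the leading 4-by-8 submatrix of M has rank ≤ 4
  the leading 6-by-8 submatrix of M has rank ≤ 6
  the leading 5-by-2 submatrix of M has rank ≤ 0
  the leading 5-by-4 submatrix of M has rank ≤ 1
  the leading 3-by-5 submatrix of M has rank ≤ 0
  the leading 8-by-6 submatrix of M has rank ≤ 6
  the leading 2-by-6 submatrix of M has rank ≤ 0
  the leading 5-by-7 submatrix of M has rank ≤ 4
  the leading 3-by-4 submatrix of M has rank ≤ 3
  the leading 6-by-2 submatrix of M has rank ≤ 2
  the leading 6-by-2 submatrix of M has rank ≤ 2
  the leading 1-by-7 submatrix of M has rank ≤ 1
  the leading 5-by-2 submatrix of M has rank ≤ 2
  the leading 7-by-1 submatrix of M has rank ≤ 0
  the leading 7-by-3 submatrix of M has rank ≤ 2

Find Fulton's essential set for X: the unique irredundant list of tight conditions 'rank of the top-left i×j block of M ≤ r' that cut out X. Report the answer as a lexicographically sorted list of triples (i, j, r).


Recovering R(i,j) via the rank-extension bound from the 17 conditions:

  R[1]: 0 0 0 0 0 0 1 1
  R[2]: 0 0 0 0 0 0 1 2
  R[3]: 0 0 0 0 0 1 2 3
  R[4]: 0 0 1 1 1 2 3 4
  R[5]: 0 0 1 1 2 3 4 5
  R[6]: 0 1 2 2 3 4 5 6
  R[7]: 0 1 2 3 4 5 6 7
  R[8]: 1 2 3 4 5 6 7 8

hence w(1..8) = (7, 8, 6, 3, 5, 2, 4, 1).

D(w) has 24 cells with 5 SE-corners; essential set:

[(2, 6, 0), (3, 5, 0), (5, 2, 0), (5, 4, 1), (7, 1, 0)]


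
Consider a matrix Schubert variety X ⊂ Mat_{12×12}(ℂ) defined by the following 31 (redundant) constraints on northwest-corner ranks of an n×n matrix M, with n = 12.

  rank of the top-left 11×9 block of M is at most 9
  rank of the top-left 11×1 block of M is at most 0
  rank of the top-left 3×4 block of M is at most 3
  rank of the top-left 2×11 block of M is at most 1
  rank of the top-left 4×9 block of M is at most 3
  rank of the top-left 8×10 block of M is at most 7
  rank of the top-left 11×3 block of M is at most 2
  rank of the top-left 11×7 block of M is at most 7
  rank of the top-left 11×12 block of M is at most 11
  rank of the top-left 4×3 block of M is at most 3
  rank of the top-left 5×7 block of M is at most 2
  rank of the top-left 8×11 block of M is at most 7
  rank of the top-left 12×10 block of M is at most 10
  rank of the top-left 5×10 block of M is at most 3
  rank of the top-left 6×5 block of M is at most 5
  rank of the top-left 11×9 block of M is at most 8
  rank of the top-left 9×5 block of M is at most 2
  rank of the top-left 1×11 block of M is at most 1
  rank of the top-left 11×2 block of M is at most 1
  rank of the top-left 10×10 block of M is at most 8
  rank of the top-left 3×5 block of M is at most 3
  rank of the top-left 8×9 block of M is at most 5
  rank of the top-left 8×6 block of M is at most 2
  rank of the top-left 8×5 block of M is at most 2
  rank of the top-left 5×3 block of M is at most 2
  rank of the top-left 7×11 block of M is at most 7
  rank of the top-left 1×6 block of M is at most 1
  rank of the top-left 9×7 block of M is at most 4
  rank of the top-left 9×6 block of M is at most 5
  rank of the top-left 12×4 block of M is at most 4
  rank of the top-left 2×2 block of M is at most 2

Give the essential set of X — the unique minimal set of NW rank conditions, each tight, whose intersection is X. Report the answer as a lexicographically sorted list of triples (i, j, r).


Reconstructing r_w from the 31 given conditions:

  0 | 1 | 1 | 1 | 1 | 1 | 1 | 1 | 1 | 1 | 1 | 1
  0 | 1 | 1 | 1 | 1 | 1 | 1 | 1 | 1 | 1 | 1 | 2
  0 | 1 | 2 | 2 | 2 | 2 | 2 | 2 | 2 | 2 | 2 | 3
  0 | 1 | 2 | 2 | 2 | 2 | 2 | 3 | 3 | 3 | 3 | 4
  0 | 1 | 2 | 2 | 2 | 2 | 2 | 3 | 3 | 3 | 4 | 5
  0 | 1 | 2 | 2 | 2 | 2 | 3 | 4 | 4 | 4 | 5 | 6
  0 | 1 | 2 | 2 | 2 | 2 | 3 | 4 | 5 | 5 | 6 | 7
  0 | 1 | 2 | 2 | 2 | 2 | 3 | 4 | 5 | 6 | 7 | 8
  0 | 1 | 2 | 2 | 2 | 3 | 4 | 5 | 6 | 7 | 8 | 9
  0 | 1 | 2 | 3 | 3 | 4 | 5 | 6 | 7 | 8 | 9 | 10
  0 | 1 | 2 | 3 | 4 | 5 | 6 | 7 | 8 | 9 | 10 | 11
  1 | 2 | 3 | 4 | 5 | 6 | 7 | 8 | 9 | 10 | 11 | 12

the unique w with this rank table is (2, 12, 3, 8, 11, 7, 9, 10, 6, 4, 5, 1).

D(w) has 41 cells with 6 SE-corners; essential set:

[(2, 11, 1), (5, 7, 2), (5, 10, 3), (8, 6, 2), (9, 5, 2), (11, 1, 0)]


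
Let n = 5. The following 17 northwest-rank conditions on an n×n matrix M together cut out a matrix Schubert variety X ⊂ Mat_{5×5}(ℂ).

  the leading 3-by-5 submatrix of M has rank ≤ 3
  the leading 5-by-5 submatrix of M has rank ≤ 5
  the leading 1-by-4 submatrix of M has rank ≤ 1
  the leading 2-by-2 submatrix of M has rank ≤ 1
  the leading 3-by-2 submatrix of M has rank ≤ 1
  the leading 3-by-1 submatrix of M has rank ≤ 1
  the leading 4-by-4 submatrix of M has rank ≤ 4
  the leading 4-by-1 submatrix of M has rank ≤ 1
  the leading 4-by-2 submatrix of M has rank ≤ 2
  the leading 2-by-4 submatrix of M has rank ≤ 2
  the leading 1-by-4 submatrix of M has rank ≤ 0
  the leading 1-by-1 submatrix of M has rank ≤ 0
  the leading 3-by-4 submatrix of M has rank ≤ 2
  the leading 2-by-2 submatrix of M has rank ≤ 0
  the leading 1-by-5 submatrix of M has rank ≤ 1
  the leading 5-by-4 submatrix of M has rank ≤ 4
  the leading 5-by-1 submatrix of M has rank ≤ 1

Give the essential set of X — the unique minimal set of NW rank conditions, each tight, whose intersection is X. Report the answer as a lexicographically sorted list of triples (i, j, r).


The tightest implied rank at each (i,j), from the 17 conditions:

  i=1: 0 | 0 | 0 | 0 | 1
  i=2: 0 | 0 | 1 | 1 | 2
  i=3: 1 | 1 | 2 | 2 | 3
  i=4: 1 | 2 | 3 | 3 | 4
  i=5: 1 | 2 | 3 | 4 | 5

the unique w with this rank table is (5, 3, 1, 2, 4).

Fulton essential set (2 of the 6 Rothe cells):

[(1, 4, 0), (2, 2, 0)]


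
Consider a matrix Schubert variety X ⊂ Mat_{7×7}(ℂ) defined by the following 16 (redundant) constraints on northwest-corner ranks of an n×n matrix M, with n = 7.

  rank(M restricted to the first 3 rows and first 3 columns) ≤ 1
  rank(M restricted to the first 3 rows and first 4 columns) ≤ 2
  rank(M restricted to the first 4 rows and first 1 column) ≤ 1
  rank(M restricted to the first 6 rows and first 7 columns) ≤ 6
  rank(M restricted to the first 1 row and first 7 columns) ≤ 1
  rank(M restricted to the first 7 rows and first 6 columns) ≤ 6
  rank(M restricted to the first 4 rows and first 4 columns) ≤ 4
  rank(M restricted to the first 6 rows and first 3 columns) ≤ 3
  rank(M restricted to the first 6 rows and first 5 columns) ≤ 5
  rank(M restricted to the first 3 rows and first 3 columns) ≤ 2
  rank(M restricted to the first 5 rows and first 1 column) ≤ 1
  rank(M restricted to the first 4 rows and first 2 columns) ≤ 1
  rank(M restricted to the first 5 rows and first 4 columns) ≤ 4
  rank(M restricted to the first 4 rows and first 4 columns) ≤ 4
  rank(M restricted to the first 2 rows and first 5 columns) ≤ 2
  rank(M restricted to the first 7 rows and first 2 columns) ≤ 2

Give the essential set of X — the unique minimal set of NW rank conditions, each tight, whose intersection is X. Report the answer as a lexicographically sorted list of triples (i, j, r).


Reconstructing r_w from the 16 given conditions:

  i=1: 1 1 1 1 1 1 1
  i=2: 1 1 1 2 2 2 2
  i=3: 1 1 1 2 3 3 3
  i=4: 1 1 2 3 4 4 4
  i=5: 1 2 3 4 5 5 5
  i=6: 1 2 3 4 5 6 6
  i=7: 1 2 3 4 5 6 7

second differences of R give the permutation w = (1, 4, 5, 3, 2, 6, 7).

Fulton essential set (2 of the 5 Rothe cells):

[(3, 3, 1), (4, 2, 1)]


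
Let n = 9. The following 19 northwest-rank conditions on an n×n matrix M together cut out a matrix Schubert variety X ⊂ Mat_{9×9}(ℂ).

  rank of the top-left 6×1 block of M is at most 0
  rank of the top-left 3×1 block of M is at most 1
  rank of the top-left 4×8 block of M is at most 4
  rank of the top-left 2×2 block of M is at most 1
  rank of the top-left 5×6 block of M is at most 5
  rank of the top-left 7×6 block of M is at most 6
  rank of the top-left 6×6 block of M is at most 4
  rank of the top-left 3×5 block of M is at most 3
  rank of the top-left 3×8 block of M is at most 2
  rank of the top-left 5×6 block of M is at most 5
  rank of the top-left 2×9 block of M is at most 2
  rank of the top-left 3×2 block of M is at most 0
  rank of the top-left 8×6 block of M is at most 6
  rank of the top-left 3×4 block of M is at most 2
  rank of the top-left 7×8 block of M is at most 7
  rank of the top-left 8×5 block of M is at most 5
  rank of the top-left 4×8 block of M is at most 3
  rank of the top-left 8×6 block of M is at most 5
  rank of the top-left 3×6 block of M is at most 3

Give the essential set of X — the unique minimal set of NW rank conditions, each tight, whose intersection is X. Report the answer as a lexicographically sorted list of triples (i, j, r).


Reconstructing r_w from the 19 given conditions:

  row 1: 0 | 0 | 1 | 1 | 1 | 1 | 1 | 1 | 1
  row 2: 0 | 0 | 1 | 2 | 2 | 2 | 2 | 2 | 2
  row 3: 0 | 0 | 1 | 2 | 2 | 2 | 2 | 2 | 3
  row 4: 0 | 1 | 2 | 3 | 3 | 3 | 3 | 3 | 4
  row 5: 0 | 1 | 2 | 3 | 4 | 4 | 4 | 4 | 5
  row 6: 0 | 1 | 2 | 3 | 4 | 4 | 5 | 5 | 6
  row 7: 1 | 2 | 3 | 4 | 5 | 5 | 6 | 6 | 7
  row 8: 1 | 2 | 3 | 4 | 5 | 5 | 6 | 7 | 8
  row 9: 1 | 2 | 3 | 4 | 5 | 6 | 7 | 8 | 9

the unique w with this rank table is (3, 4, 9, 2, 5, 7, 1, 8, 6).

|D(w)|=15, |Ess(w)|=5:

[(3, 2, 0), (3, 8, 2), (6, 1, 0), (6, 6, 4), (8, 6, 5)]


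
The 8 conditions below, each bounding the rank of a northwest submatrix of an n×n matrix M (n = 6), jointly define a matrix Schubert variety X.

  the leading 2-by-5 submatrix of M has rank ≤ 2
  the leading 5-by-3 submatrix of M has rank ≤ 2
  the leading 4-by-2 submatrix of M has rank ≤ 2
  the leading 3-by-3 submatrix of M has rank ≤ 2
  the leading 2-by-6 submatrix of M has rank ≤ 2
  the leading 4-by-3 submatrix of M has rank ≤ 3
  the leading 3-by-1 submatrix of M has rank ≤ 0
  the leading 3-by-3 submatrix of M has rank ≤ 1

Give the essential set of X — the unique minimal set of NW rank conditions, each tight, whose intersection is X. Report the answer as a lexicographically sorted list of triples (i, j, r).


Rank table r_w(6×6) implied by the 8 constraints:

  i=1: 0  1  1  1  1  1
  i=2: 0  1  1  2  2  2
  i=3: 0  1  1  2  3  3
  i=4: 1  2  2  3  4  4
  i=5: 1  2  2  3  4  5
  i=6: 1  2  3  4  5  6

so w = (2, 4, 5, 1, 6, 3).

Rothe diagram D(w) (6 cells), 3 SE-corners (essential conditions):

[(3, 1, 0), (3, 3, 1), (5, 3, 2)]


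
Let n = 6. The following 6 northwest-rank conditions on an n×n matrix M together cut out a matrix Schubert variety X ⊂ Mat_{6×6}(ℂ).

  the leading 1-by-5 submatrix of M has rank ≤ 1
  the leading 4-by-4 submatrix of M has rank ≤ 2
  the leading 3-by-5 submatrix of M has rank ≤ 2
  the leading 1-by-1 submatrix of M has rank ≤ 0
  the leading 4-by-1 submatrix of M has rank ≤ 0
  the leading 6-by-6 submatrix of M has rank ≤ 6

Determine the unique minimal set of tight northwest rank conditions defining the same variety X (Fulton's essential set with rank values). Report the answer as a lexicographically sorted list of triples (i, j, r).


The tightest implied rank at each (i,j), from the 6 conditions:

  R[1]: 0, 1, 1, 1, 1, 1
  R[2]: 0, 1, 2, 2, 2, 2
  R[3]: 0, 1, 2, 2, 2, 3
  R[4]: 0, 1, 2, 2, 3, 4
  R[5]: 1, 2, 3, 3, 4, 5
  R[6]: 1, 2, 3, 4, 5, 6

reading off 1-entries of Δ²R: w = (2, 3, 6, 5, 1, 4).

3 SE-corners of the 7-cell Rothe diagram give Ess(w):

[(3, 5, 2), (4, 1, 0), (4, 4, 2)]


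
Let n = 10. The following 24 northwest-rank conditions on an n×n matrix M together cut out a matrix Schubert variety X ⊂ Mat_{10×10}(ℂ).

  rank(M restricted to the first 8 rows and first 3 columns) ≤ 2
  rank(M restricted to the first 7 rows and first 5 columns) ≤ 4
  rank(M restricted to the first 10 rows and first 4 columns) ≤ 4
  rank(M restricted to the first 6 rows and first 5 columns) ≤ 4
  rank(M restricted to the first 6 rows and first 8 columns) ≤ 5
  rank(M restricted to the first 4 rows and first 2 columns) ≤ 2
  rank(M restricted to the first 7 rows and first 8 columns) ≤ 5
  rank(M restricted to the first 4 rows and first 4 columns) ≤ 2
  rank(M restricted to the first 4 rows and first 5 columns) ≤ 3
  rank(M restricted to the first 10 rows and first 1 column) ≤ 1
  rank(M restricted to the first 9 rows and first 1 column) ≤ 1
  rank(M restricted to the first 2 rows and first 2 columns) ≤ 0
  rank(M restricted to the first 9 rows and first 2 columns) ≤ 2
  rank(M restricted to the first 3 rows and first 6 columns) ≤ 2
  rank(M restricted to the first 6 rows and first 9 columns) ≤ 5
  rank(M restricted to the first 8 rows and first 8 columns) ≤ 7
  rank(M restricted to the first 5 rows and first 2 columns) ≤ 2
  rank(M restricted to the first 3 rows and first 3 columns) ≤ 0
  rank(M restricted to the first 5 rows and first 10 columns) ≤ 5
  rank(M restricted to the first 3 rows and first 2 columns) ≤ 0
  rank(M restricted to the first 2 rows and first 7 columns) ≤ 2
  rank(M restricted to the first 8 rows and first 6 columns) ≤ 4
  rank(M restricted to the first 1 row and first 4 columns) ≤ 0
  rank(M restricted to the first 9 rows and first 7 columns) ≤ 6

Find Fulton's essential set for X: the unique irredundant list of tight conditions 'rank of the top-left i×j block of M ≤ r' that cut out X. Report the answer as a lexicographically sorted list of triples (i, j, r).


Recovering R(i,j) via the rank-extension bound from the 24 conditions:

  i=1: 0, 0, 0, 0, 1, 1, 1, 1, 1, 1
  i=2: 0, 0, 0, 1, 2, 2, 2, 2, 2, 2
  i=3: 0, 0, 0, 1, 2, 2, 3, 3, 3, 3
  i=4: 1, 1, 1, 2, 3, 3, 4, 4, 4, 4
  i=5: 1, 2, 2, 3, 4, 4, 5, 5, 5, 5
  i=6: 1, 2, 2, 3, 4, 4, 5, 5, 5, 6
  i=7: 1, 2, 2, 3, 4, 4, 5, 5, 6, 7
  i=8: 1, 2, 2, 3, 4, 4, 5, 6, 7, 8
  i=9: 1, 2, 3, 4, 5, 5, 6, 7, 8, 9
  i=10: 1, 2, 3, 4, 5, 6, 7, 8, 9, 10

the unique w with this rank table is (5, 4, 7, 1, 2, 10, 9, 8, 3, 6).

D(w) has 20 cells with 7 SE-corners; essential set:

[(1, 4, 0), (3, 3, 0), (3, 6, 2), (6, 9, 5), (7, 8, 5), (8, 3, 2), (8, 6, 4)]


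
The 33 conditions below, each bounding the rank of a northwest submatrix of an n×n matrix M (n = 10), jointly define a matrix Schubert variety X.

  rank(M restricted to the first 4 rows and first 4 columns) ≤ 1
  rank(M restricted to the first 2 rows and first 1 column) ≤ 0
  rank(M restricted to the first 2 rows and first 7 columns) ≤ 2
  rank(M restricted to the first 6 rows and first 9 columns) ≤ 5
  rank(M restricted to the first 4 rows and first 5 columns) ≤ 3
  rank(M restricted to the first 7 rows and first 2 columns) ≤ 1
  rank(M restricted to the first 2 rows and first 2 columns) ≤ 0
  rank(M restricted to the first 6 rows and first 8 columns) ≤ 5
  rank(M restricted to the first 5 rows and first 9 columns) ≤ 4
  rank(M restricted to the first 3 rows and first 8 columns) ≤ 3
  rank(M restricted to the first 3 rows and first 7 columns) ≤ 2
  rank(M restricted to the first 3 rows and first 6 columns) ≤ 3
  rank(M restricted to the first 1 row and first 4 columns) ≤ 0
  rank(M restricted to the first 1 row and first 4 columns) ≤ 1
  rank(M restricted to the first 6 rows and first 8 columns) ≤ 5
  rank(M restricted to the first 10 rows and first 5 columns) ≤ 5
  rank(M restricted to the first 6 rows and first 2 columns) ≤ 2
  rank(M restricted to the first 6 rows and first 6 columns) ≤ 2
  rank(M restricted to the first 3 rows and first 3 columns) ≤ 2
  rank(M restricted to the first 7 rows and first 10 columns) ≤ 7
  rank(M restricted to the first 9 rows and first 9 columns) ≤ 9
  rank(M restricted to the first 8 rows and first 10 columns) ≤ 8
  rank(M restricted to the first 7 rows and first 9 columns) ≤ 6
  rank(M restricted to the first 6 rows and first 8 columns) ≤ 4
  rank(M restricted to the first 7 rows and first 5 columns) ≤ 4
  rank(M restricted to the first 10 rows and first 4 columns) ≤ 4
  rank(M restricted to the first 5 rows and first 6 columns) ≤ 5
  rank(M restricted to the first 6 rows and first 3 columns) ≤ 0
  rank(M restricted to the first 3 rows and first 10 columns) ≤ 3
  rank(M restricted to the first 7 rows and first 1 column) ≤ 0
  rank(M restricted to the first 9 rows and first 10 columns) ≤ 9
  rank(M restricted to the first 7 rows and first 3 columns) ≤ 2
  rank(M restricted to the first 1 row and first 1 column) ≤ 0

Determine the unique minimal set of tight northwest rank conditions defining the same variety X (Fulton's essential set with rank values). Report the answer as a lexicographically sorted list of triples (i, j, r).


Recovering R(i,j) via the rank-extension bound from the 33 conditions:

  R[1]: 0, 0, 0, 0, 1, 1, 1, 1, 1, 1
  R[2]: 0, 0, 0, 1, 2, 2, 2, 2, 2, 2
  R[3]: 0, 0, 0, 1, 2, 2, 2, 3, 3, 3
  R[4]: 0, 0, 0, 1, 2, 2, 3, 4, 4, 4
  R[5]: 0, 0, 0, 1, 2, 2, 3, 4, 4, 5
  R[6]: 0, 0, 0, 1, 2, 2, 3, 4, 5, 6
  R[7]: 0, 1, 1, 2, 3, 3, 4, 5, 6, 7
  R[8]: 1, 2, 2, 3, 4, 4, 5, 6, 7, 8
  R[9]: 1, 2, 3, 4, 5, 5, 6, 7, 8, 9
  R[10]: 1, 2, 3, 4, 5, 6, 7, 8, 9, 10

giving w = (5, 4, 8, 7, 10, 9, 2, 1, 3, 6) via Δ²R.

Fulton essential set (6 of the 26 Rothe cells):

[(1, 4, 0), (3, 7, 2), (5, 9, 4), (6, 3, 0), (6, 6, 2), (7, 1, 0)]


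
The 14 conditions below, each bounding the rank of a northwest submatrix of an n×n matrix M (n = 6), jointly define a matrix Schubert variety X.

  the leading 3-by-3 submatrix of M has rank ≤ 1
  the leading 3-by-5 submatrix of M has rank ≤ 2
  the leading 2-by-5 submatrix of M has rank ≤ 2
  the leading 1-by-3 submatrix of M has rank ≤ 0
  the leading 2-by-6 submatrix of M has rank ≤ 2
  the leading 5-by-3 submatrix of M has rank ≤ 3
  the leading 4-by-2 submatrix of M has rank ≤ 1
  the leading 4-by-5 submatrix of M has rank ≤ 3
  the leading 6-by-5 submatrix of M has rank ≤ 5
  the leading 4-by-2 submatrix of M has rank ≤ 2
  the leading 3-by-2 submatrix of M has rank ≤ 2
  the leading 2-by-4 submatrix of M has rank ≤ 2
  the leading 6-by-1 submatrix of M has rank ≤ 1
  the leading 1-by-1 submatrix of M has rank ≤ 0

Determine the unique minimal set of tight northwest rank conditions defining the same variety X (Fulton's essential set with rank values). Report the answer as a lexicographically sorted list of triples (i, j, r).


Rank table r_w(6×6) implied by the 14 constraints:

  row 1: 0  0  0  1  1  1
  row 2: 1  1  1  2  2  2
  row 3: 1  1  1  2  2  3
  row 4: 1  1  2  3  3  4
  row 5: 1  2  3  4  4  5
  row 6: 1  2  3  4  5  6

reading off 1-entries of Δ²R: w = (4, 1, 6, 3, 2, 5).

Fulton essential set (4 of the 7 Rothe cells):

[(1, 3, 0), (3, 3, 1), (3, 5, 2), (4, 2, 1)]


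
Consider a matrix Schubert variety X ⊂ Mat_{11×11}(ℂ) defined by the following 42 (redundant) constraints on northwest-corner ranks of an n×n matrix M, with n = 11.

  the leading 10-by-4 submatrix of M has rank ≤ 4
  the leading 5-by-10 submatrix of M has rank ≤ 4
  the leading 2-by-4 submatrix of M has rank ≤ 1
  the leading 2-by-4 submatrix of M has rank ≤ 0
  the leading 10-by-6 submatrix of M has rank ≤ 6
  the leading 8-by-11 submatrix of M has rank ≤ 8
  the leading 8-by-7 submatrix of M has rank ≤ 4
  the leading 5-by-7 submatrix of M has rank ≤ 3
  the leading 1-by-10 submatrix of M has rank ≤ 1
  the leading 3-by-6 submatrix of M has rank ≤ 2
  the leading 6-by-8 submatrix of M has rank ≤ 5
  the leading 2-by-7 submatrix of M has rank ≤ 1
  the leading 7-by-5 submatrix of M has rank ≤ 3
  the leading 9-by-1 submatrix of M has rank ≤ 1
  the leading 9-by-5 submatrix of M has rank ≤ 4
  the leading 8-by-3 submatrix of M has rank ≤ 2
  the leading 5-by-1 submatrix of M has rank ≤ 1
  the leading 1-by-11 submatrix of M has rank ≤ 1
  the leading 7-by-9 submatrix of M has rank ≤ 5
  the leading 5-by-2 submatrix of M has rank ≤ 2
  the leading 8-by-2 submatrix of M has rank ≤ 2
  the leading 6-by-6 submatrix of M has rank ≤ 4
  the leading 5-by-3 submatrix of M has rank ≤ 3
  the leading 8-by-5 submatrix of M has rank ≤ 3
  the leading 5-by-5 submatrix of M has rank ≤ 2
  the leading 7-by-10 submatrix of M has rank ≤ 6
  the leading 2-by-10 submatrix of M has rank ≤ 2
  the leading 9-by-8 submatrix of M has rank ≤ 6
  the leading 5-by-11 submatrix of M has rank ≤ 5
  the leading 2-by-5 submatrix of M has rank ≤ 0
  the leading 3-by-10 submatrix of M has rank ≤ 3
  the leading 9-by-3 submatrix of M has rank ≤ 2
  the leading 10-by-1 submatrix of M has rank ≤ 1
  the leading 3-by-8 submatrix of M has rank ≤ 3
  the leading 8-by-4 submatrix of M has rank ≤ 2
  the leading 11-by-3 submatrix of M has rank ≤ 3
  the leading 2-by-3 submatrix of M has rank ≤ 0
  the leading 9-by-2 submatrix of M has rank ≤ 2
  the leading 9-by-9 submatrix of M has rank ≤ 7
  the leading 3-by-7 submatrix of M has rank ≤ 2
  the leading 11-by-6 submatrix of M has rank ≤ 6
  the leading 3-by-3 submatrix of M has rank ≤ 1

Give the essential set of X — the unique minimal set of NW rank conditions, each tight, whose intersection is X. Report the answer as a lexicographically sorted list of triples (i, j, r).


Propagating the 42 rank bounds to every northwest block:

  row 1: 0  0  0  0  0  1  1  1  1  1  1
  row 2: 0  0  0  0  0  1  1  2  2  2  2
  row 3: 1  1  1  1  1  2  2  3  3  3  3
  row 4: 1  2  2  2  2  3  3  4  4  4  4
  row 5: 1  2  2  2  2  3  3  4  4  4  5
  row 6: 1  2  2  2  3  4  4  5  5  5  6
  row 7: 1  2  2  2  3  4  4  5  5  6  7
  row 8: 1  2  2  2  3  4  4  5  6  7  8
  row 9: 1  2  2  3  4  5  5  6  7  8  9
  row 10: 1  2  3  4  5  6  6  7  8  9  10
  row 11: 1  2  3  4  5  6  7  8  9  10  11

hence w(1..11) = (6, 8, 1, 2, 11, 5, 10, 9, 4, 3, 7).

ℓ(w)=27; the 9 essential cells (i,j,r):

[(2, 5, 0), (2, 7, 1), (5, 5, 2), (5, 7, 3), (5, 10, 4), (7, 9, 5), (8, 4, 2), (8, 7, 4), (9, 3, 2)]


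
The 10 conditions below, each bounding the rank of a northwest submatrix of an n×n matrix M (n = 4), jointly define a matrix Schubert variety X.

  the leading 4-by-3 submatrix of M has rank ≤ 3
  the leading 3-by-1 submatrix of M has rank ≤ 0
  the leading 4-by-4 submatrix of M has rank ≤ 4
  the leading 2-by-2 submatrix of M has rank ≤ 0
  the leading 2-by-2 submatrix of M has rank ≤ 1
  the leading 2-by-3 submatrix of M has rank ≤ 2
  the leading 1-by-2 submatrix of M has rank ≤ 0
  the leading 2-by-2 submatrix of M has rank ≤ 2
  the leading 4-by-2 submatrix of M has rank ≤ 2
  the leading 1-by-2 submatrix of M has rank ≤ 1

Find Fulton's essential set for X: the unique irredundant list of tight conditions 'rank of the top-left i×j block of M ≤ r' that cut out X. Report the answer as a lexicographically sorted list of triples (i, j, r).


Rank table r_w(4×4) implied by the 10 constraints:

  0  0  1  1
  0  0  1  2
  0  1  2  3
  1  2  3  4

hence w(1..4) = (3, 4, 2, 1).

2 SE-corners of the 5-cell Rothe diagram give Ess(w):

[(2, 2, 0), (3, 1, 0)]


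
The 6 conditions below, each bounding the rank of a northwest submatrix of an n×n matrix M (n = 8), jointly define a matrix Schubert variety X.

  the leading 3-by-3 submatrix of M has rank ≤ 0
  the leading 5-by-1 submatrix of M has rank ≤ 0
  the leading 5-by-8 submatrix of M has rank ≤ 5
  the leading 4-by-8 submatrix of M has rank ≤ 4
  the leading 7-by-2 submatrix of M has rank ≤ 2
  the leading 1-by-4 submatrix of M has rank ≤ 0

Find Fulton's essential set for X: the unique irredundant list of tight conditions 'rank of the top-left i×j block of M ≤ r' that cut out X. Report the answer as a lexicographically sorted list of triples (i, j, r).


The tightest implied rank at each (i,j), from the 6 conditions:

  row 1: 0, 0, 0, 0, 1, 1, 1, 1
  row 2: 0, 0, 0, 1, 2, 2, 2, 2
  row 3: 0, 0, 0, 1, 2, 3, 3, 3
  row 4: 0, 1, 1, 2, 3, 4, 4, 4
  row 5: 0, 1, 2, 3, 4, 5, 5, 5
  row 6: 1, 2, 3, 4, 5, 6, 6, 6
  row 7: 1, 2, 3, 4, 5, 6, 7, 7
  row 8: 1, 2, 3, 4, 5, 6, 7, 8

the unique w with this rank table is (5, 4, 6, 2, 3, 1, 7, 8).

D(w) has 12 cells with 3 SE-corners; essential set:

[(1, 4, 0), (3, 3, 0), (5, 1, 0)]


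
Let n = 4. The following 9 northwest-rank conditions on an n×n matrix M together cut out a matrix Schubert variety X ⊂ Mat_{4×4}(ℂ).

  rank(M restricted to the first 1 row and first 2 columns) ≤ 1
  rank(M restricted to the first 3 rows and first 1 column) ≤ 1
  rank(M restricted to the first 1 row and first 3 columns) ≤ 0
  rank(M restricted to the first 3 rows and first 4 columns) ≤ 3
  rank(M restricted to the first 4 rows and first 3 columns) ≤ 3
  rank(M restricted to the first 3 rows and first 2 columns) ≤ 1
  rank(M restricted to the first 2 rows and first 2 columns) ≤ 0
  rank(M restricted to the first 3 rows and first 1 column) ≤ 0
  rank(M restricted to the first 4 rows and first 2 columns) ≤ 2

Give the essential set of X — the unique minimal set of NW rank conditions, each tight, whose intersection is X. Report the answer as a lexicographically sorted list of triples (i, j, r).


Rank table r_w(4×4) implied by the 9 constraints:

  i=1: 0, 0, 0, 1
  i=2: 0, 0, 1, 2
  i=3: 0, 1, 2, 3
  i=4: 1, 2, 3, 4

so w = (4, 3, 2, 1).

3 SE-corners of the 6-cell Rothe diagram give Ess(w):

[(1, 3, 0), (2, 2, 0), (3, 1, 0)]


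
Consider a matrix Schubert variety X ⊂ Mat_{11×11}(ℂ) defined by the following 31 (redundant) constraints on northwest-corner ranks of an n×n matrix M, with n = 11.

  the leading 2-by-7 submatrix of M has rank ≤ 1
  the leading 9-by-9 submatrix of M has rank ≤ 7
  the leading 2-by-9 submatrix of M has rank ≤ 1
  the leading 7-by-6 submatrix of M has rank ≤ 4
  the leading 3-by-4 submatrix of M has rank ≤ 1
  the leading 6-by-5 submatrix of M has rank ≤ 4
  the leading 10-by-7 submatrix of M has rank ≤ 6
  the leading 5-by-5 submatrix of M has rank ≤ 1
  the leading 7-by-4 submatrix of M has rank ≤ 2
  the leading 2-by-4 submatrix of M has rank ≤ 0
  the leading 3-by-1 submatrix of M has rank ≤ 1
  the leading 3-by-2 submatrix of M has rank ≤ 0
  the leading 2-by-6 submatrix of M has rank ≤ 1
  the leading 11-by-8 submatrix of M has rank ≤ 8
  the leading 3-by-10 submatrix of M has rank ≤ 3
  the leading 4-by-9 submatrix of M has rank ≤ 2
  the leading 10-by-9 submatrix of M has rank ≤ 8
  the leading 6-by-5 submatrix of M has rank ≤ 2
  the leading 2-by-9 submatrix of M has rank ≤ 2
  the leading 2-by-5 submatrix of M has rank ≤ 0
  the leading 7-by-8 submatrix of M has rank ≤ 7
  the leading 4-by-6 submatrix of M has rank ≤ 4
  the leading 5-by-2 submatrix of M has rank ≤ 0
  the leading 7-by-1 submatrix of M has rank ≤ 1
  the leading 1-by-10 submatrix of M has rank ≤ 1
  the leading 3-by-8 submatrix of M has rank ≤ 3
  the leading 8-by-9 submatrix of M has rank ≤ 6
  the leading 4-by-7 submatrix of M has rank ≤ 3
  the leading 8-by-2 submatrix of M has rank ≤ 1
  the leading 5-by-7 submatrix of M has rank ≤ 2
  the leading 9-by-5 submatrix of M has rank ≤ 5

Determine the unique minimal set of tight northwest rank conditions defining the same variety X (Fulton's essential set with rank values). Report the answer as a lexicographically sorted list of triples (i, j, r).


Recovering R(i,j) via the rank-extension bound from the 31 conditions:

  i=1: 0 0 0 0 0 1 1 1 1 1 1
  i=2: 0 0 0 0 0 1 1 1 1 2 2
  i=3: 0 0 1 1 1 2 2 2 2 3 3
  i=4: 0 0 1 1 1 2 2 2 2 3 4
  i=5: 0 0 1 1 1 2 2 3 3 4 5
  i=6: 1 1 2 2 2 3 3 4 4 5 6
  i=7: 1 1 2 2 3 4 4 5 5 6 7
  i=8: 1 1 2 3 4 5 5 6 6 7 8
  i=9: 1 2 3 4 5 6 6 7 7 8 9
  i=10: 1 2 3 4 5 6 6 7 8 9 10
  i=11: 1 2 3 4 5 6 7 8 9 10 11

giving w = (6, 10, 3, 11, 8, 1, 5, 4, 2, 9, 7) via Δ²R.

Rothe diagram D(w) (31 cells), 9 SE-corners (essential conditions):

[(2, 5, 0), (2, 9, 1), (4, 9, 2), (5, 2, 0), (5, 5, 1), (5, 7, 2), (7, 4, 2), (8, 2, 1), (10, 7, 6)]


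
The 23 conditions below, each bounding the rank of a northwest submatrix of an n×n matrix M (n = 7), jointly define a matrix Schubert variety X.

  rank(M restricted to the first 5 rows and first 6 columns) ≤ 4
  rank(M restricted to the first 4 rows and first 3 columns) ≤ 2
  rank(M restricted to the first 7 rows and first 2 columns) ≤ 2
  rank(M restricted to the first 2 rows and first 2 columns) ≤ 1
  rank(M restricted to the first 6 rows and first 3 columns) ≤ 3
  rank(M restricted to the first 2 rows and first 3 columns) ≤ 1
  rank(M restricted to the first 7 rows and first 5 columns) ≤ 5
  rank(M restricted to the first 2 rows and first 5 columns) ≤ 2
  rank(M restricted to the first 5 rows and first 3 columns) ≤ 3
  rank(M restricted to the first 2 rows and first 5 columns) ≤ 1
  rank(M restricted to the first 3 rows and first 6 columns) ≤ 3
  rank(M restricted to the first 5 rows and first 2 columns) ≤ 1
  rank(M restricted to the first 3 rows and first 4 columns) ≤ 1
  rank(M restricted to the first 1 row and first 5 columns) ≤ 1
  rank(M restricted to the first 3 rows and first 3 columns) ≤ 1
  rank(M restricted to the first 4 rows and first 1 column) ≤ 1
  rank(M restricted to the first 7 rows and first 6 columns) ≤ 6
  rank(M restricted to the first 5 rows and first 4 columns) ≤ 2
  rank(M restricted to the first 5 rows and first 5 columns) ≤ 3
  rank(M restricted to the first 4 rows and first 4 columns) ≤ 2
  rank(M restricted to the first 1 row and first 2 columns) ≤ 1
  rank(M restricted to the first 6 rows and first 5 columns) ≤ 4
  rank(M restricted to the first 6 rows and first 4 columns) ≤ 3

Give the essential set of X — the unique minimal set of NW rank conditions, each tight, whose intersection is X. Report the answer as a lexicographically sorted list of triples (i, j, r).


Propagating the 23 rank bounds to every northwest block:

  row 1: 1  1  1  1  1  1  1
  row 2: 1  1  1  1  1  2  2
  row 3: 1  1  1  1  2  3  3
  row 4: 1  1  2  2  3  4  4
  row 5: 1  1  2  2  3  4  5
  row 6: 1  2  3  3  4  5  6
  row 7: 1  2  3  4  5  6  7

giving w = (1, 6, 5, 3, 7, 2, 4) via Δ²R.

Rothe diagram D(w) (10 cells), 4 SE-corners (essential conditions):

[(2, 5, 1), (3, 4, 1), (5, 2, 1), (5, 4, 2)]
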